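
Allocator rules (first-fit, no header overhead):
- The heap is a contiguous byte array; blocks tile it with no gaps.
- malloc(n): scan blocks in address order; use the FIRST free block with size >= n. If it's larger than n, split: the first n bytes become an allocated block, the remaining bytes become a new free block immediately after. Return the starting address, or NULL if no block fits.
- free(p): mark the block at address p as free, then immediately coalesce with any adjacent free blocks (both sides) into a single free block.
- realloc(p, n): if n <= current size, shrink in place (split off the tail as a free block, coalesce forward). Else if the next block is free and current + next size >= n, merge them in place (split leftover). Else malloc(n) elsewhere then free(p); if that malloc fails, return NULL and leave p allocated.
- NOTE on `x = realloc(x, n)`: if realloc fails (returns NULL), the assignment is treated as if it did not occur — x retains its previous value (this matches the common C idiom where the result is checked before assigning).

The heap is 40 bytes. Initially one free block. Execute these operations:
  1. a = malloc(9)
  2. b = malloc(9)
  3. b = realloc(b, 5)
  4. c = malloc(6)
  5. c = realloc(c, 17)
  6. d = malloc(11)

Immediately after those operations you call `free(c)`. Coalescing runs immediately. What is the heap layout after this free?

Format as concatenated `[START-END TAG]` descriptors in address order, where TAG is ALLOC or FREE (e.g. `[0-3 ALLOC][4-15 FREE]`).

Op 1: a = malloc(9) -> a = 0; heap: [0-8 ALLOC][9-39 FREE]
Op 2: b = malloc(9) -> b = 9; heap: [0-8 ALLOC][9-17 ALLOC][18-39 FREE]
Op 3: b = realloc(b, 5) -> b = 9; heap: [0-8 ALLOC][9-13 ALLOC][14-39 FREE]
Op 4: c = malloc(6) -> c = 14; heap: [0-8 ALLOC][9-13 ALLOC][14-19 ALLOC][20-39 FREE]
Op 5: c = realloc(c, 17) -> c = 14; heap: [0-8 ALLOC][9-13 ALLOC][14-30 ALLOC][31-39 FREE]
Op 6: d = malloc(11) -> d = NULL; heap: [0-8 ALLOC][9-13 ALLOC][14-30 ALLOC][31-39 FREE]
free(c): c = 14 -> block [14-30 ALLOC]; mark free, coalesce with adjacent free neighbors -> [0-8 ALLOC][9-13 ALLOC][14-39 FREE]

Answer: [0-8 ALLOC][9-13 ALLOC][14-39 FREE]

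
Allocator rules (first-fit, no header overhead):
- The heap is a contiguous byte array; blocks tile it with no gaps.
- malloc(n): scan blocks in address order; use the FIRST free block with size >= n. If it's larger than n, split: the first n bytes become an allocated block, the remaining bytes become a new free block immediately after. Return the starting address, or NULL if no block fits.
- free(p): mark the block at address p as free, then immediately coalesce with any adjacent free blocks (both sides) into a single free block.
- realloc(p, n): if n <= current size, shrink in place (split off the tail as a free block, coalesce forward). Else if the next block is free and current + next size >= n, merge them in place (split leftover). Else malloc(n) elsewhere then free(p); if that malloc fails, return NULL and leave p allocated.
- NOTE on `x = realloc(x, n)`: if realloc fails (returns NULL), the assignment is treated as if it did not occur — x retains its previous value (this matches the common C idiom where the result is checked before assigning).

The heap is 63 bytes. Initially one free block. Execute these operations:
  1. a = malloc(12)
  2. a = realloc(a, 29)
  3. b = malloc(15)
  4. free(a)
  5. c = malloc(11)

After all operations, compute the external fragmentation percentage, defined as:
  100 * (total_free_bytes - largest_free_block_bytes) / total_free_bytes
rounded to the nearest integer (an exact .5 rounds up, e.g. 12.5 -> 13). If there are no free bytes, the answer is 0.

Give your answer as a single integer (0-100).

Answer: 49

Derivation:
Op 1: a = malloc(12) -> a = 0; heap: [0-11 ALLOC][12-62 FREE]
Op 2: a = realloc(a, 29) -> a = 0; heap: [0-28 ALLOC][29-62 FREE]
Op 3: b = malloc(15) -> b = 29; heap: [0-28 ALLOC][29-43 ALLOC][44-62 FREE]
Op 4: free(a) -> (freed a); heap: [0-28 FREE][29-43 ALLOC][44-62 FREE]
Op 5: c = malloc(11) -> c = 0; heap: [0-10 ALLOC][11-28 FREE][29-43 ALLOC][44-62 FREE]
Free blocks: [18 19] total_free=37 largest=19 -> 100*(37-19)/37 = 1800/37 ≈ 48.649 -> rounds to 49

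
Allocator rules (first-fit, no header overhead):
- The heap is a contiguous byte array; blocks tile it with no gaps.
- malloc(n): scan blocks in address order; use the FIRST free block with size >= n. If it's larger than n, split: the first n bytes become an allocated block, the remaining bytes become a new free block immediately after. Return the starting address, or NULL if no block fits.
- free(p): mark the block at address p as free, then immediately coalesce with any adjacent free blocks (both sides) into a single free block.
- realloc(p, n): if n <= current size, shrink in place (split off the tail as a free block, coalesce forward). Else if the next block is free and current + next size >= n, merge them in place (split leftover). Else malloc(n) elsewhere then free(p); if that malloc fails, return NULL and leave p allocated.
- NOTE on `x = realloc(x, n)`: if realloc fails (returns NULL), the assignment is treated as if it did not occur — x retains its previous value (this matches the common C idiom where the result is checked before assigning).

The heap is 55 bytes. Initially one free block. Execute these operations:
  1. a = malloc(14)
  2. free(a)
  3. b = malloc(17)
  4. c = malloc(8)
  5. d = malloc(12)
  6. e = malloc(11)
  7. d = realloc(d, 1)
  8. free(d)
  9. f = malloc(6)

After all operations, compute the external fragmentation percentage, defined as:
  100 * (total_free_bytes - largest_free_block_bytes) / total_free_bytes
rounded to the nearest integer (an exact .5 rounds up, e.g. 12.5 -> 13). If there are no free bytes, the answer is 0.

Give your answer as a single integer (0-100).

Op 1: a = malloc(14) -> a = 0; heap: [0-13 ALLOC][14-54 FREE]
Op 2: free(a) -> (freed a); heap: [0-54 FREE]
Op 3: b = malloc(17) -> b = 0; heap: [0-16 ALLOC][17-54 FREE]
Op 4: c = malloc(8) -> c = 17; heap: [0-16 ALLOC][17-24 ALLOC][25-54 FREE]
Op 5: d = malloc(12) -> d = 25; heap: [0-16 ALLOC][17-24 ALLOC][25-36 ALLOC][37-54 FREE]
Op 6: e = malloc(11) -> e = 37; heap: [0-16 ALLOC][17-24 ALLOC][25-36 ALLOC][37-47 ALLOC][48-54 FREE]
Op 7: d = realloc(d, 1) -> d = 25; heap: [0-16 ALLOC][17-24 ALLOC][25-25 ALLOC][26-36 FREE][37-47 ALLOC][48-54 FREE]
Op 8: free(d) -> (freed d); heap: [0-16 ALLOC][17-24 ALLOC][25-36 FREE][37-47 ALLOC][48-54 FREE]
Op 9: f = malloc(6) -> f = 25; heap: [0-16 ALLOC][17-24 ALLOC][25-30 ALLOC][31-36 FREE][37-47 ALLOC][48-54 FREE]
Free blocks: [6 7] total_free=13 largest=7 -> 100*(13-7)/13 = 600/13 ≈ 46.154 -> rounds to 46

Answer: 46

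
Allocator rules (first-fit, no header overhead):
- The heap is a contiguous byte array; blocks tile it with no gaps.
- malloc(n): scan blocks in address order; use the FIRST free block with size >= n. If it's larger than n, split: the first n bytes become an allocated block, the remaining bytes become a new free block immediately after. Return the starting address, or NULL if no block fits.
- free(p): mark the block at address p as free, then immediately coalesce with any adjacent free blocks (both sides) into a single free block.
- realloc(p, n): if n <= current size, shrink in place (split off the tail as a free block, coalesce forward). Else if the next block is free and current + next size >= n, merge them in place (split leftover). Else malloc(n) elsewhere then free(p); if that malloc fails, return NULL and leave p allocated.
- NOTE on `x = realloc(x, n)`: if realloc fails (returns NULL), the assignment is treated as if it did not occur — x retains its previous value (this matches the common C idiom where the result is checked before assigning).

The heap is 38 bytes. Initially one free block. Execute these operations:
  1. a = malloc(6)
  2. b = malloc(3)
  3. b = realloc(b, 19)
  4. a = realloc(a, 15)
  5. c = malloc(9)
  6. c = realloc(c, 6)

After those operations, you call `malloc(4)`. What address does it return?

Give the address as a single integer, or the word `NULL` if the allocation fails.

Answer: 31

Derivation:
Op 1: a = malloc(6) -> a = 0; heap: [0-5 ALLOC][6-37 FREE]
Op 2: b = malloc(3) -> b = 6; heap: [0-5 ALLOC][6-8 ALLOC][9-37 FREE]
Op 3: b = realloc(b, 19) -> b = 6; heap: [0-5 ALLOC][6-24 ALLOC][25-37 FREE]
Op 4: a = realloc(a, 15) -> NULL (a unchanged); heap: [0-5 ALLOC][6-24 ALLOC][25-37 FREE]
Op 5: c = malloc(9) -> c = 25; heap: [0-5 ALLOC][6-24 ALLOC][25-33 ALLOC][34-37 FREE]
Op 6: c = realloc(c, 6) -> c = 25; heap: [0-5 ALLOC][6-24 ALLOC][25-30 ALLOC][31-37 FREE]
malloc(4): first-fit scan over [0-5 ALLOC][6-24 ALLOC][25-30 ALLOC][31-37 FREE] -> 31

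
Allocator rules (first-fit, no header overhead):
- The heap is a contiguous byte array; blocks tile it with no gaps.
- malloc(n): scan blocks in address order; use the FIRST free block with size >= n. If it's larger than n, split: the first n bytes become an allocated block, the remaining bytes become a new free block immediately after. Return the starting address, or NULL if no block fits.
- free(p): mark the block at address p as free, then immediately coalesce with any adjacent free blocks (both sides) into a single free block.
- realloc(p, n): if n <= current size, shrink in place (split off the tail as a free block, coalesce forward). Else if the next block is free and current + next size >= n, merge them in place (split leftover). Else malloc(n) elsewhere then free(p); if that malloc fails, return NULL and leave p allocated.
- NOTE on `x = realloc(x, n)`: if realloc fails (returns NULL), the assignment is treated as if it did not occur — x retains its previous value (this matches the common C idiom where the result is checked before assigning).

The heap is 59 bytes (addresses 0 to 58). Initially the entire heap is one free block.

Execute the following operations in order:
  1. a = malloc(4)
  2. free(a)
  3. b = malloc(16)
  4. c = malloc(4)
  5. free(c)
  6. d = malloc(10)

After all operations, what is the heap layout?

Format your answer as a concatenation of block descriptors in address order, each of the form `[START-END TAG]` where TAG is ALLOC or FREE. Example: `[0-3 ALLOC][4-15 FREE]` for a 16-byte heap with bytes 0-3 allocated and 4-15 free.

Op 1: a = malloc(4) -> a = 0; heap: [0-3 ALLOC][4-58 FREE]
Op 2: free(a) -> (freed a); heap: [0-58 FREE]
Op 3: b = malloc(16) -> b = 0; heap: [0-15 ALLOC][16-58 FREE]
Op 4: c = malloc(4) -> c = 16; heap: [0-15 ALLOC][16-19 ALLOC][20-58 FREE]
Op 5: free(c) -> (freed c); heap: [0-15 ALLOC][16-58 FREE]
Op 6: d = malloc(10) -> d = 16; heap: [0-15 ALLOC][16-25 ALLOC][26-58 FREE]

Answer: [0-15 ALLOC][16-25 ALLOC][26-58 FREE]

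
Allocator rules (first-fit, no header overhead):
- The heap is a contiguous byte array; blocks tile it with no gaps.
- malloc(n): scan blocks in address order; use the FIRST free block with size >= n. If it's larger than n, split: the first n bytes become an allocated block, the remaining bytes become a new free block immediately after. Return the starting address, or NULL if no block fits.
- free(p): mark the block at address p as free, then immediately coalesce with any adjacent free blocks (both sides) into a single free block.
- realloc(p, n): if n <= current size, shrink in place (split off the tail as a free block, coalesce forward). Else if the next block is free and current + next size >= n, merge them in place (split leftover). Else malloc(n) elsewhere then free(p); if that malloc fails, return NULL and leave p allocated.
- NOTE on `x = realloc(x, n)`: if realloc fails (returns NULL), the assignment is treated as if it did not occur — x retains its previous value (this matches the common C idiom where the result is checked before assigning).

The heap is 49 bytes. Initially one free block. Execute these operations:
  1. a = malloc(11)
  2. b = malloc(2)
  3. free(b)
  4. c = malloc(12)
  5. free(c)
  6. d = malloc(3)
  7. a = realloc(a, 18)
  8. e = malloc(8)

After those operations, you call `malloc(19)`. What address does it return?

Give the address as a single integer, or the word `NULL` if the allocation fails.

Answer: NULL

Derivation:
Op 1: a = malloc(11) -> a = 0; heap: [0-10 ALLOC][11-48 FREE]
Op 2: b = malloc(2) -> b = 11; heap: [0-10 ALLOC][11-12 ALLOC][13-48 FREE]
Op 3: free(b) -> (freed b); heap: [0-10 ALLOC][11-48 FREE]
Op 4: c = malloc(12) -> c = 11; heap: [0-10 ALLOC][11-22 ALLOC][23-48 FREE]
Op 5: free(c) -> (freed c); heap: [0-10 ALLOC][11-48 FREE]
Op 6: d = malloc(3) -> d = 11; heap: [0-10 ALLOC][11-13 ALLOC][14-48 FREE]
Op 7: a = realloc(a, 18) -> a = 14; heap: [0-10 FREE][11-13 ALLOC][14-31 ALLOC][32-48 FREE]
Op 8: e = malloc(8) -> e = 0; heap: [0-7 ALLOC][8-10 FREE][11-13 ALLOC][14-31 ALLOC][32-48 FREE]
malloc(19): first-fit scan over [0-7 ALLOC][8-10 FREE][11-13 ALLOC][14-31 ALLOC][32-48 FREE] -> NULL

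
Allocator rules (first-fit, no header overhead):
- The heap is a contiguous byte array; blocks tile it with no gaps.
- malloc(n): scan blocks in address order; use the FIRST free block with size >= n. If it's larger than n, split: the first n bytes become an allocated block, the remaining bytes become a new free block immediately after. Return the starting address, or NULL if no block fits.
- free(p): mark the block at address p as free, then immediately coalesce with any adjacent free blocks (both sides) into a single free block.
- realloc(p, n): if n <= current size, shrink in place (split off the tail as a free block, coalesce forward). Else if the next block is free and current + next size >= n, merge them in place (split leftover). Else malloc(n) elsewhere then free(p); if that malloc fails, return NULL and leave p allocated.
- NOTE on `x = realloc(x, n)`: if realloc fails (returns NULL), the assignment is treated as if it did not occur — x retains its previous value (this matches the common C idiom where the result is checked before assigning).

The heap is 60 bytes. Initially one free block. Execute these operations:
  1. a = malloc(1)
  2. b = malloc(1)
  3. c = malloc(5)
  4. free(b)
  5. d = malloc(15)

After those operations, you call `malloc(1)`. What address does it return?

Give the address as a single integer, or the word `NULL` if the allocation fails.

Op 1: a = malloc(1) -> a = 0; heap: [0-0 ALLOC][1-59 FREE]
Op 2: b = malloc(1) -> b = 1; heap: [0-0 ALLOC][1-1 ALLOC][2-59 FREE]
Op 3: c = malloc(5) -> c = 2; heap: [0-0 ALLOC][1-1 ALLOC][2-6 ALLOC][7-59 FREE]
Op 4: free(b) -> (freed b); heap: [0-0 ALLOC][1-1 FREE][2-6 ALLOC][7-59 FREE]
Op 5: d = malloc(15) -> d = 7; heap: [0-0 ALLOC][1-1 FREE][2-6 ALLOC][7-21 ALLOC][22-59 FREE]
malloc(1): first-fit scan over [0-0 ALLOC][1-1 FREE][2-6 ALLOC][7-21 ALLOC][22-59 FREE] -> 1

Answer: 1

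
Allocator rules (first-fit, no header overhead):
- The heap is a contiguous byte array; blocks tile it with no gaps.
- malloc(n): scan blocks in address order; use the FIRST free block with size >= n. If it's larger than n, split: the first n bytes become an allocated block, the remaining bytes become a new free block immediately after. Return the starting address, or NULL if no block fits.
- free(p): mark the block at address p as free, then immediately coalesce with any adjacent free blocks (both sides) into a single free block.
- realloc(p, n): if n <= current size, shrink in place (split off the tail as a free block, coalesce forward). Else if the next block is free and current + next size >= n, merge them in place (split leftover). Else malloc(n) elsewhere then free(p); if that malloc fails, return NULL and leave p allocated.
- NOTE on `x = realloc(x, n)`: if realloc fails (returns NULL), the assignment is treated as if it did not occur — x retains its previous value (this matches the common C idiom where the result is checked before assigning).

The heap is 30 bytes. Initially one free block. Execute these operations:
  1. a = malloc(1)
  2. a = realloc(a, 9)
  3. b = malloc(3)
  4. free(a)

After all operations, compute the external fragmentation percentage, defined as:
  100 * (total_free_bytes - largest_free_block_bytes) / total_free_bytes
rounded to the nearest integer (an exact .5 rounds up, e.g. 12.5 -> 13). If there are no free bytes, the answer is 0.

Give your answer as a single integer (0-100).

Answer: 33

Derivation:
Op 1: a = malloc(1) -> a = 0; heap: [0-0 ALLOC][1-29 FREE]
Op 2: a = realloc(a, 9) -> a = 0; heap: [0-8 ALLOC][9-29 FREE]
Op 3: b = malloc(3) -> b = 9; heap: [0-8 ALLOC][9-11 ALLOC][12-29 FREE]
Op 4: free(a) -> (freed a); heap: [0-8 FREE][9-11 ALLOC][12-29 FREE]
Free blocks: [9 18] total_free=27 largest=18 -> 100*(27-18)/27 = 900/27 ≈ 33.333 -> rounds to 33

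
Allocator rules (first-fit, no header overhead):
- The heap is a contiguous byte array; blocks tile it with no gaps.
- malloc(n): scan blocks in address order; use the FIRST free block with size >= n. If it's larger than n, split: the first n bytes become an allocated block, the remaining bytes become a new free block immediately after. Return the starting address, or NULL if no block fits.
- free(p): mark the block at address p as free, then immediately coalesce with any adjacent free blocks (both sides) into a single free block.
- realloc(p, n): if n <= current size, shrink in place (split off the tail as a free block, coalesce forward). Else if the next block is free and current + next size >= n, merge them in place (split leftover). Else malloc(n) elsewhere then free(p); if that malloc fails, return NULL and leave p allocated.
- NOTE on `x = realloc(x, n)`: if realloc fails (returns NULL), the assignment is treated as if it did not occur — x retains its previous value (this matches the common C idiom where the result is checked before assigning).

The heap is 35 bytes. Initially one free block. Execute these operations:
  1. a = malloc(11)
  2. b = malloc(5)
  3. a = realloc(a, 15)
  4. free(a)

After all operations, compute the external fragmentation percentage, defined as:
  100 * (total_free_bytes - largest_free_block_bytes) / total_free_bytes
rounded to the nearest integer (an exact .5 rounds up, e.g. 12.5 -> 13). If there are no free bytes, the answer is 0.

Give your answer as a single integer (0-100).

Op 1: a = malloc(11) -> a = 0; heap: [0-10 ALLOC][11-34 FREE]
Op 2: b = malloc(5) -> b = 11; heap: [0-10 ALLOC][11-15 ALLOC][16-34 FREE]
Op 3: a = realloc(a, 15) -> a = 16; heap: [0-10 FREE][11-15 ALLOC][16-30 ALLOC][31-34 FREE]
Op 4: free(a) -> (freed a); heap: [0-10 FREE][11-15 ALLOC][16-34 FREE]
Free blocks: [11 19] total_free=30 largest=19 -> 100*(30-19)/30 = 1100/30 ≈ 36.667 -> rounds to 37

Answer: 37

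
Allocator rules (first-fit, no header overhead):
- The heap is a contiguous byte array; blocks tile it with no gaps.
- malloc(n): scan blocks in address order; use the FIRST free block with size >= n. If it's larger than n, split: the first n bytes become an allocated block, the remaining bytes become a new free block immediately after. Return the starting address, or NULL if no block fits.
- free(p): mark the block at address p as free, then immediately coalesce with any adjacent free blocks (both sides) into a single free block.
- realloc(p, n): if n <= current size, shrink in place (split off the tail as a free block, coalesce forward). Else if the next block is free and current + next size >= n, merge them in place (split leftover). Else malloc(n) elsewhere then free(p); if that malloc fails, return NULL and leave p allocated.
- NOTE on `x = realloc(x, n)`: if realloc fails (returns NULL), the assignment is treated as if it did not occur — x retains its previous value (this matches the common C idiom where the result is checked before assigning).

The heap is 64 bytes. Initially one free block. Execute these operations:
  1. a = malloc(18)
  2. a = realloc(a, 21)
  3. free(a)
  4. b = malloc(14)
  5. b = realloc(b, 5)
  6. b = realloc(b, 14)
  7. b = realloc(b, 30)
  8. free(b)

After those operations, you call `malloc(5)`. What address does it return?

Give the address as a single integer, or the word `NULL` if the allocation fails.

Answer: 0

Derivation:
Op 1: a = malloc(18) -> a = 0; heap: [0-17 ALLOC][18-63 FREE]
Op 2: a = realloc(a, 21) -> a = 0; heap: [0-20 ALLOC][21-63 FREE]
Op 3: free(a) -> (freed a); heap: [0-63 FREE]
Op 4: b = malloc(14) -> b = 0; heap: [0-13 ALLOC][14-63 FREE]
Op 5: b = realloc(b, 5) -> b = 0; heap: [0-4 ALLOC][5-63 FREE]
Op 6: b = realloc(b, 14) -> b = 0; heap: [0-13 ALLOC][14-63 FREE]
Op 7: b = realloc(b, 30) -> b = 0; heap: [0-29 ALLOC][30-63 FREE]
Op 8: free(b) -> (freed b); heap: [0-63 FREE]
malloc(5): first-fit scan over [0-63 FREE] -> 0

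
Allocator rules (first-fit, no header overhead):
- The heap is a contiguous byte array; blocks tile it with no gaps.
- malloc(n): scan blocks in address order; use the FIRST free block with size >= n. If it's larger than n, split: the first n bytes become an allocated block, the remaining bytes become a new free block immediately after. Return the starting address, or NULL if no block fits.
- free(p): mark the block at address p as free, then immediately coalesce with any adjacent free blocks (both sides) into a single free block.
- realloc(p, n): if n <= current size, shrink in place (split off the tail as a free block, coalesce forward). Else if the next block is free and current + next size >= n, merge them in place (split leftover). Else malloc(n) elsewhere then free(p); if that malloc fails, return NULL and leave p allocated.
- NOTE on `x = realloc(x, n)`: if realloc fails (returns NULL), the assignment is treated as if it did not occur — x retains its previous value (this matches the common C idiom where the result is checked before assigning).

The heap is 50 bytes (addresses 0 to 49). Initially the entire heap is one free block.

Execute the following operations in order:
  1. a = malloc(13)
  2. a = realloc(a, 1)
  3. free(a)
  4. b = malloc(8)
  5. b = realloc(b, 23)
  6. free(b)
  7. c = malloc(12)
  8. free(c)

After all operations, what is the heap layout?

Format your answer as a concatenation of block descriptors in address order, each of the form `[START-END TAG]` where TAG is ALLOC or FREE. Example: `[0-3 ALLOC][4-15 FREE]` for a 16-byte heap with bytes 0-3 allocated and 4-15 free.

Op 1: a = malloc(13) -> a = 0; heap: [0-12 ALLOC][13-49 FREE]
Op 2: a = realloc(a, 1) -> a = 0; heap: [0-0 ALLOC][1-49 FREE]
Op 3: free(a) -> (freed a); heap: [0-49 FREE]
Op 4: b = malloc(8) -> b = 0; heap: [0-7 ALLOC][8-49 FREE]
Op 5: b = realloc(b, 23) -> b = 0; heap: [0-22 ALLOC][23-49 FREE]
Op 6: free(b) -> (freed b); heap: [0-49 FREE]
Op 7: c = malloc(12) -> c = 0; heap: [0-11 ALLOC][12-49 FREE]
Op 8: free(c) -> (freed c); heap: [0-49 FREE]

Answer: [0-49 FREE]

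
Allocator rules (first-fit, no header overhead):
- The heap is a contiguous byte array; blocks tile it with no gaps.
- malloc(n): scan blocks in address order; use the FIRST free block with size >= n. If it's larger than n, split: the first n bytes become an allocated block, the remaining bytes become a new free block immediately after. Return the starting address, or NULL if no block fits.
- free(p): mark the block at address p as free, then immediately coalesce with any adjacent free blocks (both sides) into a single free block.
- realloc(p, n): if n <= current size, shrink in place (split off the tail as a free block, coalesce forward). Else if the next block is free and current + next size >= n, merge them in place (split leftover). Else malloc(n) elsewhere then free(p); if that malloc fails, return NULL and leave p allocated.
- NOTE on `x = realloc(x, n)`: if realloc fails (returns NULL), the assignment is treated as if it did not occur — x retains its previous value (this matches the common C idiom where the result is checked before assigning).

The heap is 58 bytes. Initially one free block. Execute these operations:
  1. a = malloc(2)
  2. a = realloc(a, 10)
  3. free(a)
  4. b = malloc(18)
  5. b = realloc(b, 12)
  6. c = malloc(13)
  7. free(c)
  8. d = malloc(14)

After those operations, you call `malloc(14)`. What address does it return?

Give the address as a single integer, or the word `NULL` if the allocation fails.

Answer: 26

Derivation:
Op 1: a = malloc(2) -> a = 0; heap: [0-1 ALLOC][2-57 FREE]
Op 2: a = realloc(a, 10) -> a = 0; heap: [0-9 ALLOC][10-57 FREE]
Op 3: free(a) -> (freed a); heap: [0-57 FREE]
Op 4: b = malloc(18) -> b = 0; heap: [0-17 ALLOC][18-57 FREE]
Op 5: b = realloc(b, 12) -> b = 0; heap: [0-11 ALLOC][12-57 FREE]
Op 6: c = malloc(13) -> c = 12; heap: [0-11 ALLOC][12-24 ALLOC][25-57 FREE]
Op 7: free(c) -> (freed c); heap: [0-11 ALLOC][12-57 FREE]
Op 8: d = malloc(14) -> d = 12; heap: [0-11 ALLOC][12-25 ALLOC][26-57 FREE]
malloc(14): first-fit scan over [0-11 ALLOC][12-25 ALLOC][26-57 FREE] -> 26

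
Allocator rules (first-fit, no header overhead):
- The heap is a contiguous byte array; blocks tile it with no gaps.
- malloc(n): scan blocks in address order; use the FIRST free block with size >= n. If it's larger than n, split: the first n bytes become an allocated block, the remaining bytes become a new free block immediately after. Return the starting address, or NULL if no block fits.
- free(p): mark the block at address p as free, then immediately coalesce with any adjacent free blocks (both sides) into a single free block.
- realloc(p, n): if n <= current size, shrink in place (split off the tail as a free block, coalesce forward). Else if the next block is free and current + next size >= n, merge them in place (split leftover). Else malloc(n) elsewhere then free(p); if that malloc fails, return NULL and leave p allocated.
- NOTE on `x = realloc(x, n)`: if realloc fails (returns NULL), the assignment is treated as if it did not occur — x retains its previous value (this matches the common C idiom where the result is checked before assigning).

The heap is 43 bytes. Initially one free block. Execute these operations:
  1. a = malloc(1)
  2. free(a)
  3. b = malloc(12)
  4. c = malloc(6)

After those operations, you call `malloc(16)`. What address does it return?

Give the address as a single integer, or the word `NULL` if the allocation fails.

Op 1: a = malloc(1) -> a = 0; heap: [0-0 ALLOC][1-42 FREE]
Op 2: free(a) -> (freed a); heap: [0-42 FREE]
Op 3: b = malloc(12) -> b = 0; heap: [0-11 ALLOC][12-42 FREE]
Op 4: c = malloc(6) -> c = 12; heap: [0-11 ALLOC][12-17 ALLOC][18-42 FREE]
malloc(16): first-fit scan over [0-11 ALLOC][12-17 ALLOC][18-42 FREE] -> 18

Answer: 18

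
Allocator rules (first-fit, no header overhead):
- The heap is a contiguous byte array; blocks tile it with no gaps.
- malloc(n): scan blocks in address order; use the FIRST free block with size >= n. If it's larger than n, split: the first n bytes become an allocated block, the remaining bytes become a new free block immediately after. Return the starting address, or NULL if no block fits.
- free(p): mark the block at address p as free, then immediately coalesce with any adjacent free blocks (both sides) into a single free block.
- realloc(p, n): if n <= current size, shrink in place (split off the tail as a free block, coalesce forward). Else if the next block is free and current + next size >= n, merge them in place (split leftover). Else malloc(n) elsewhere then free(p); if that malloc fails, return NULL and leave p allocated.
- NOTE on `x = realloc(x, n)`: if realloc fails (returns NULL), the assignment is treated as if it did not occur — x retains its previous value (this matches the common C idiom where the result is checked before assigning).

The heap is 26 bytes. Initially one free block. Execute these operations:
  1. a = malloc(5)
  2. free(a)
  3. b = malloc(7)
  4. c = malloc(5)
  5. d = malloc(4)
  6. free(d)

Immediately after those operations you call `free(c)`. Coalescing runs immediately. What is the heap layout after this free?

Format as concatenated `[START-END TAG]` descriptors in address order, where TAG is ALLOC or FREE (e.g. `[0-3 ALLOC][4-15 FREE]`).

Answer: [0-6 ALLOC][7-25 FREE]

Derivation:
Op 1: a = malloc(5) -> a = 0; heap: [0-4 ALLOC][5-25 FREE]
Op 2: free(a) -> (freed a); heap: [0-25 FREE]
Op 3: b = malloc(7) -> b = 0; heap: [0-6 ALLOC][7-25 FREE]
Op 4: c = malloc(5) -> c = 7; heap: [0-6 ALLOC][7-11 ALLOC][12-25 FREE]
Op 5: d = malloc(4) -> d = 12; heap: [0-6 ALLOC][7-11 ALLOC][12-15 ALLOC][16-25 FREE]
Op 6: free(d) -> (freed d); heap: [0-6 ALLOC][7-11 ALLOC][12-25 FREE]
free(c): c = 7 -> block [7-11 ALLOC]; mark free, coalesce with adjacent free neighbors -> [0-6 ALLOC][7-25 FREE]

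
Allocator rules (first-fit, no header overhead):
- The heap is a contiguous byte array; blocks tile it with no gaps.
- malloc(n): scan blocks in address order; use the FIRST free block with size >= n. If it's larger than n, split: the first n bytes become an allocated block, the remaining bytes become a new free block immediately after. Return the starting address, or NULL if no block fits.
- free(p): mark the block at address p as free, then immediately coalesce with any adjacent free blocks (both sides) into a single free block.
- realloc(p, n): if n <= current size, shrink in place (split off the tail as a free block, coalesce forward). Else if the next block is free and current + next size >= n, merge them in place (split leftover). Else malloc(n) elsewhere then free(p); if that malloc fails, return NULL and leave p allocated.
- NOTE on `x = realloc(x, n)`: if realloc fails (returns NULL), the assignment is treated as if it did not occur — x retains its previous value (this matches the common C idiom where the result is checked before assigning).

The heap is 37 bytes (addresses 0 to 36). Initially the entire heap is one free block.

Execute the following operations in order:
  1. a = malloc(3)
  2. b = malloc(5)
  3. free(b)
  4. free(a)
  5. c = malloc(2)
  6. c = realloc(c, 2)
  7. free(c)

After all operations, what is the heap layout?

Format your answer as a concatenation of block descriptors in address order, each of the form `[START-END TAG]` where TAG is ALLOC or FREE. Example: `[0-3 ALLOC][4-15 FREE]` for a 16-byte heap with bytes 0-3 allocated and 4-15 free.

Op 1: a = malloc(3) -> a = 0; heap: [0-2 ALLOC][3-36 FREE]
Op 2: b = malloc(5) -> b = 3; heap: [0-2 ALLOC][3-7 ALLOC][8-36 FREE]
Op 3: free(b) -> (freed b); heap: [0-2 ALLOC][3-36 FREE]
Op 4: free(a) -> (freed a); heap: [0-36 FREE]
Op 5: c = malloc(2) -> c = 0; heap: [0-1 ALLOC][2-36 FREE]
Op 6: c = realloc(c, 2) -> c = 0; heap: [0-1 ALLOC][2-36 FREE]
Op 7: free(c) -> (freed c); heap: [0-36 FREE]

Answer: [0-36 FREE]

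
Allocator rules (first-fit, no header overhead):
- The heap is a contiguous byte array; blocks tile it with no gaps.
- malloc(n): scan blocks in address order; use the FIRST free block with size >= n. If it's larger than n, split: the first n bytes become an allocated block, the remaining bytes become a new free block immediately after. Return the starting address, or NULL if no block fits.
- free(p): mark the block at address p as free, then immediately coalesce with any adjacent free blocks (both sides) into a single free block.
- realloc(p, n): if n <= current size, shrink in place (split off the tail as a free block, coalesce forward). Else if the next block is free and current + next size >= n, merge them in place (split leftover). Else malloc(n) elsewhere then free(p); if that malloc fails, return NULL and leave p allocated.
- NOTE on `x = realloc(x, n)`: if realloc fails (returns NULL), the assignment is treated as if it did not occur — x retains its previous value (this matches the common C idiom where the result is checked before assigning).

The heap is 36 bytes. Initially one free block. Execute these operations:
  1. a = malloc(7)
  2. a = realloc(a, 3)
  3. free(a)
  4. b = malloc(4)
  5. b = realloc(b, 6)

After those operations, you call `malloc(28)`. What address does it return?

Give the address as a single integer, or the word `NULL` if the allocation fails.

Op 1: a = malloc(7) -> a = 0; heap: [0-6 ALLOC][7-35 FREE]
Op 2: a = realloc(a, 3) -> a = 0; heap: [0-2 ALLOC][3-35 FREE]
Op 3: free(a) -> (freed a); heap: [0-35 FREE]
Op 4: b = malloc(4) -> b = 0; heap: [0-3 ALLOC][4-35 FREE]
Op 5: b = realloc(b, 6) -> b = 0; heap: [0-5 ALLOC][6-35 FREE]
malloc(28): first-fit scan over [0-5 ALLOC][6-35 FREE] -> 6

Answer: 6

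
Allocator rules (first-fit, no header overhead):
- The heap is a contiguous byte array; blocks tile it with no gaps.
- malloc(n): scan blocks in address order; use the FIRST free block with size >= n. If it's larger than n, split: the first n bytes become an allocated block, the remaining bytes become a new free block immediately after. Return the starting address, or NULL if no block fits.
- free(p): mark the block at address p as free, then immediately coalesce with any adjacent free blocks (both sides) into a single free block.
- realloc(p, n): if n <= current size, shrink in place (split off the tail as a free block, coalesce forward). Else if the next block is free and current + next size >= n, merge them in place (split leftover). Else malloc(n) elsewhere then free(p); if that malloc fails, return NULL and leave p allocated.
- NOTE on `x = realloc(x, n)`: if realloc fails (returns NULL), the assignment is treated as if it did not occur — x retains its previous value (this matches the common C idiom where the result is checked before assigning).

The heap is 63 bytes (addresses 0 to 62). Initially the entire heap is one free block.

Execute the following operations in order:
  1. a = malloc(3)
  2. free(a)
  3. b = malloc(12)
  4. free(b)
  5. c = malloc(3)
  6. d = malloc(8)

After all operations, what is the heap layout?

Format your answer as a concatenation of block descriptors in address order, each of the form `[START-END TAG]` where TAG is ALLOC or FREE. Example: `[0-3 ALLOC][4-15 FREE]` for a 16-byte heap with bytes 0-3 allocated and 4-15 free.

Op 1: a = malloc(3) -> a = 0; heap: [0-2 ALLOC][3-62 FREE]
Op 2: free(a) -> (freed a); heap: [0-62 FREE]
Op 3: b = malloc(12) -> b = 0; heap: [0-11 ALLOC][12-62 FREE]
Op 4: free(b) -> (freed b); heap: [0-62 FREE]
Op 5: c = malloc(3) -> c = 0; heap: [0-2 ALLOC][3-62 FREE]
Op 6: d = malloc(8) -> d = 3; heap: [0-2 ALLOC][3-10 ALLOC][11-62 FREE]

Answer: [0-2 ALLOC][3-10 ALLOC][11-62 FREE]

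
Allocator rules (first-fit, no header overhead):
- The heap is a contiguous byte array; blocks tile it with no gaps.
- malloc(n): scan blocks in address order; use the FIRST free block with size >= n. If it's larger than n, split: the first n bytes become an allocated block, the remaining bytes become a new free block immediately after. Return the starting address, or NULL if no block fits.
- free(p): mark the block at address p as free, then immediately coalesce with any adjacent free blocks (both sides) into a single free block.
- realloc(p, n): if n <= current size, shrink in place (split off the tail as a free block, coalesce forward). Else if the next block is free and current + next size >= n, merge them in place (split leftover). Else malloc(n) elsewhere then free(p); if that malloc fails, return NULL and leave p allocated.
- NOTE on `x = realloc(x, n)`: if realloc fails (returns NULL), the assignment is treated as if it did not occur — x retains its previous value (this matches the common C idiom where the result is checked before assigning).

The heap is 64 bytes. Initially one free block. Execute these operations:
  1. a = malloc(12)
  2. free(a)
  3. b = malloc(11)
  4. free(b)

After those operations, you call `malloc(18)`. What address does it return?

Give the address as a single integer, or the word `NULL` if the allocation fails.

Answer: 0

Derivation:
Op 1: a = malloc(12) -> a = 0; heap: [0-11 ALLOC][12-63 FREE]
Op 2: free(a) -> (freed a); heap: [0-63 FREE]
Op 3: b = malloc(11) -> b = 0; heap: [0-10 ALLOC][11-63 FREE]
Op 4: free(b) -> (freed b); heap: [0-63 FREE]
malloc(18): first-fit scan over [0-63 FREE] -> 0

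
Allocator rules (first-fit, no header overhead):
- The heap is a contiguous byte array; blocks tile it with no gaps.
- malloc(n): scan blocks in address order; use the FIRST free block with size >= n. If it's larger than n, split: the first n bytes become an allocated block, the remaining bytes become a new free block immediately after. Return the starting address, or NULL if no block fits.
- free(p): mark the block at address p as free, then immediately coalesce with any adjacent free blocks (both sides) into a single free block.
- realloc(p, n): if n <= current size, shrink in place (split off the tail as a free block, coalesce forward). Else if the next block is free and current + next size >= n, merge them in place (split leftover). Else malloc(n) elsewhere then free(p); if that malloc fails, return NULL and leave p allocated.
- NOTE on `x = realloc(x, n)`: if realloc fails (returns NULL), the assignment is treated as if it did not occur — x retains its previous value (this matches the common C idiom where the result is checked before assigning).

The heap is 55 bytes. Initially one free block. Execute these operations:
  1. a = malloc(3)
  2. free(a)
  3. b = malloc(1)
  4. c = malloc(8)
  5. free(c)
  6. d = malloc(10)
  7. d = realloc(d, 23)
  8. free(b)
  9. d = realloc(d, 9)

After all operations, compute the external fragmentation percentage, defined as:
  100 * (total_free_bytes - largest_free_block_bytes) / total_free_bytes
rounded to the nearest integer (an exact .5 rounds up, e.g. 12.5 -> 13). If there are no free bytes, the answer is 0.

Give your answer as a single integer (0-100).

Answer: 2

Derivation:
Op 1: a = malloc(3) -> a = 0; heap: [0-2 ALLOC][3-54 FREE]
Op 2: free(a) -> (freed a); heap: [0-54 FREE]
Op 3: b = malloc(1) -> b = 0; heap: [0-0 ALLOC][1-54 FREE]
Op 4: c = malloc(8) -> c = 1; heap: [0-0 ALLOC][1-8 ALLOC][9-54 FREE]
Op 5: free(c) -> (freed c); heap: [0-0 ALLOC][1-54 FREE]
Op 6: d = malloc(10) -> d = 1; heap: [0-0 ALLOC][1-10 ALLOC][11-54 FREE]
Op 7: d = realloc(d, 23) -> d = 1; heap: [0-0 ALLOC][1-23 ALLOC][24-54 FREE]
Op 8: free(b) -> (freed b); heap: [0-0 FREE][1-23 ALLOC][24-54 FREE]
Op 9: d = realloc(d, 9) -> d = 1; heap: [0-0 FREE][1-9 ALLOC][10-54 FREE]
Free blocks: [1 45] total_free=46 largest=45 -> 100*(46-45)/46 = 100/46 ≈ 2.174 -> rounds to 2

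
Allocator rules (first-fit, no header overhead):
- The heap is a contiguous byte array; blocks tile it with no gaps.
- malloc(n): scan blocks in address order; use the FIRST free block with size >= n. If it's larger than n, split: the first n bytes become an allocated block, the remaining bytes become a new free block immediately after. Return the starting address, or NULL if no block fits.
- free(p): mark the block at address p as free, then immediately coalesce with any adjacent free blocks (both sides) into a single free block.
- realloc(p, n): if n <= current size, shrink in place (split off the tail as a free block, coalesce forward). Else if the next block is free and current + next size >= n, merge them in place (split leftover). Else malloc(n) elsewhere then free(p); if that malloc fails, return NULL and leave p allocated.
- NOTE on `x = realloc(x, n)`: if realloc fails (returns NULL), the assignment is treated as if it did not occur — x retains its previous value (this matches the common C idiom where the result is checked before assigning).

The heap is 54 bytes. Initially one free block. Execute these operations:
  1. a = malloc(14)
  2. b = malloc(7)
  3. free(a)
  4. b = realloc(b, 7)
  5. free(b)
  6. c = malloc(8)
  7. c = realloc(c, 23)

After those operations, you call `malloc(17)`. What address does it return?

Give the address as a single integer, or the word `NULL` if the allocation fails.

Answer: 23

Derivation:
Op 1: a = malloc(14) -> a = 0; heap: [0-13 ALLOC][14-53 FREE]
Op 2: b = malloc(7) -> b = 14; heap: [0-13 ALLOC][14-20 ALLOC][21-53 FREE]
Op 3: free(a) -> (freed a); heap: [0-13 FREE][14-20 ALLOC][21-53 FREE]
Op 4: b = realloc(b, 7) -> b = 14; heap: [0-13 FREE][14-20 ALLOC][21-53 FREE]
Op 5: free(b) -> (freed b); heap: [0-53 FREE]
Op 6: c = malloc(8) -> c = 0; heap: [0-7 ALLOC][8-53 FREE]
Op 7: c = realloc(c, 23) -> c = 0; heap: [0-22 ALLOC][23-53 FREE]
malloc(17): first-fit scan over [0-22 ALLOC][23-53 FREE] -> 23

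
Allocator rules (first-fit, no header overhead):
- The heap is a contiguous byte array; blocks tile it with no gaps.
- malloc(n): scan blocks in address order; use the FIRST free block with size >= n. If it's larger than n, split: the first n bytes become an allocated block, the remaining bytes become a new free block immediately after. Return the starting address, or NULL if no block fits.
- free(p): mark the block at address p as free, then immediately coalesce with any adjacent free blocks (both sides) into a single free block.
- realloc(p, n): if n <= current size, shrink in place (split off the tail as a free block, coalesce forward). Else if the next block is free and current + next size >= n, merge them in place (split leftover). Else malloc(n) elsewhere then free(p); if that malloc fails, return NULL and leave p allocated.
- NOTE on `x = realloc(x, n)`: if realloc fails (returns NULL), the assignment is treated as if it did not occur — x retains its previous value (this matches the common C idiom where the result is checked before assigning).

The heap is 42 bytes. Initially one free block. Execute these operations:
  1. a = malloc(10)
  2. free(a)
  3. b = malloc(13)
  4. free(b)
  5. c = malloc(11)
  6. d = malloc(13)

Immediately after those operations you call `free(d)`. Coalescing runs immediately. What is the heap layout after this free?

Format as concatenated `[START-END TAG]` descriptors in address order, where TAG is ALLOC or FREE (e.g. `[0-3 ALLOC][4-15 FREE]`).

Op 1: a = malloc(10) -> a = 0; heap: [0-9 ALLOC][10-41 FREE]
Op 2: free(a) -> (freed a); heap: [0-41 FREE]
Op 3: b = malloc(13) -> b = 0; heap: [0-12 ALLOC][13-41 FREE]
Op 4: free(b) -> (freed b); heap: [0-41 FREE]
Op 5: c = malloc(11) -> c = 0; heap: [0-10 ALLOC][11-41 FREE]
Op 6: d = malloc(13) -> d = 11; heap: [0-10 ALLOC][11-23 ALLOC][24-41 FREE]
free(d): d = 11 -> block [11-23 ALLOC]; mark free, coalesce with adjacent free neighbors -> [0-10 ALLOC][11-41 FREE]

Answer: [0-10 ALLOC][11-41 FREE]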